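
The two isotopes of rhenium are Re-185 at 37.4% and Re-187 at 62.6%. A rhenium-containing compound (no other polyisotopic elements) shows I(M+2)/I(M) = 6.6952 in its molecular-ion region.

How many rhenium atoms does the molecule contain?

4

The M+2/M ratio from n Re atoms is n · q/p = n · 0.626/0.374.
n = 6.6952 × 0.374/0.626 = 4.00 ≈ 4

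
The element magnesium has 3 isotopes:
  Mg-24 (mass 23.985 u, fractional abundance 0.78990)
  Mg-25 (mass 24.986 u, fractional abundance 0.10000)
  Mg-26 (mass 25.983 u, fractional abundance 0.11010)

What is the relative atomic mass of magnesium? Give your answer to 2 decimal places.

The abundance-weighted mean is 0.78990 × 23.985 + 0.10000 × 24.986 + 0.11010 × 25.983
= 18.9458 + 2.4986 + 2.8607 = 24.3051 u

24.31 u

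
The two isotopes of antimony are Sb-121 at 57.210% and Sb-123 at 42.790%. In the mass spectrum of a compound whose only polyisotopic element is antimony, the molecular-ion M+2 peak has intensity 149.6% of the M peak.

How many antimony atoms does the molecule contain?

The M+2/M ratio from n Sb atoms is n · q/p = n · 0.42790/0.57210.
n = 1.496 × 0.57210/0.42790 = 2.00 ≈ 2

2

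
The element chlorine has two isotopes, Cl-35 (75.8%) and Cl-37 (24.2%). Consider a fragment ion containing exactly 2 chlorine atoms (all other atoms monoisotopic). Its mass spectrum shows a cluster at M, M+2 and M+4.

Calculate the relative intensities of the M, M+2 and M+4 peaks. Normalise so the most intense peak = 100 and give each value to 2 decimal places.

100.00 : 63.85 : 10.19

Expanding (0.758 + 0.242)^2:
P(M) = 0.758^2 = 0.574564
P(M+2) = 2 × 0.758^1 × 0.242^1 = 0.366872
P(M+4) = 0.242^2 = 0.058564
The M peak is largest (0.574564); scaling to 100 gives 100.00 : 63.85 : 10.19.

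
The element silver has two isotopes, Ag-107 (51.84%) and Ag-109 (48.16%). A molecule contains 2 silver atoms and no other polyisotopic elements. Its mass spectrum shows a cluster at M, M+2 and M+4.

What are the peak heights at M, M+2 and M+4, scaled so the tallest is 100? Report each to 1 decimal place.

Expanding (0.5184 + 0.4816)^2:
P(M) = 0.5184^2 = 0.268739
P(M+2) = 2 × 0.5184^1 × 0.4816^1 = 0.499323
P(M+4) = 0.4816^2 = 0.231939
The M+2 peak is largest (0.499323); scaling to 100 gives 53.8 : 100.0 : 46.5.

53.8 : 100.0 : 46.5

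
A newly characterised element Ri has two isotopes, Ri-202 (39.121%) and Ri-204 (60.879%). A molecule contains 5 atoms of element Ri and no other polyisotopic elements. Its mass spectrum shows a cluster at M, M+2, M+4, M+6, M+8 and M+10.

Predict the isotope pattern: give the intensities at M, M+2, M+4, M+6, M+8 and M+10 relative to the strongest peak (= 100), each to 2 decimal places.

The 5 Ri atoms are independent, so intensities follow the terms of (0.39121 + 0.60879)^5.
P(M) = 0.39121^5 = 0.009163
P(M+2) = 5 × 0.39121^4 × 0.60879^1 = 0.071298
P(M+4) = 10 × 0.39121^3 × 0.60879^2 = 0.221904
P(M+6) = 10 × 0.39121^2 × 0.60879^3 = 0.345321
P(M+8) = 5 × 0.39121^1 × 0.60879^4 = 0.268689
P(M+10) = 0.60879^5 = 0.083625
The M+6 peak is largest (0.345321); scaling to 100 gives 2.65 : 20.65 : 64.26 : 100.00 : 77.81 : 24.22.

2.65 : 20.65 : 64.26 : 100.00 : 77.81 : 24.22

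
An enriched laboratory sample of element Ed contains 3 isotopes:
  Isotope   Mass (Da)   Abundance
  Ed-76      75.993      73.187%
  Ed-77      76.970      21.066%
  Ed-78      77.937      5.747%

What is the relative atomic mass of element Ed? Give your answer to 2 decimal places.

Average mass = Σ (abundance × isotope mass) = 0.73187 × 75.993 + 0.21066 × 76.970 + 0.05747 × 77.937
= 55.6170 + 16.2145 + 4.4790 = 76.3105 Da

76.31 Da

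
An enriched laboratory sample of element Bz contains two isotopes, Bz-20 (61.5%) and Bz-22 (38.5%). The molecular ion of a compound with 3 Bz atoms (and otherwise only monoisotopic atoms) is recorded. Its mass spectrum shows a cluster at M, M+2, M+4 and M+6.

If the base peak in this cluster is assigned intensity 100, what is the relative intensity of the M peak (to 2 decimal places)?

Term probabilities: M 0.2326, M+2 0.4368, M+4 0.2735, M+6 0.0571. Base peak = M+2.
P(M+2) = C(3,1) × 0.615^2 × 0.385^1 = 3 × 0.378225 × 0.3850 = 0.436850 (base)
P(M) = C(3,0) × 0.615^3 × 0.385^0 = 1 × 0.23260837 × 1.0000 = 0.232608
Relative intensity = 0.232608 / 0.436850 × 100 = 53.25

53.25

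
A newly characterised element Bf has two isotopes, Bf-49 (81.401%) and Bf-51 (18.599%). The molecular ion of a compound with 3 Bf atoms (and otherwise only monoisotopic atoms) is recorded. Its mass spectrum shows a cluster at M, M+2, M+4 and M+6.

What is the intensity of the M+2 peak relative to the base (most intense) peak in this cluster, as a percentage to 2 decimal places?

68.55%

Term probabilities: M 0.5394, M+2 0.3697, M+4 0.0845, M+6 0.0064. Base peak = M.
P(M) = C(3,0) × 0.81401^3 × 0.18599^0 = 1 × 0.53937302 × 1.0000 = 0.539373 (base)
P(M+2) = C(3,1) × 0.81401^2 × 0.18599^1 = 3 × 0.66261228 × 0.18599 = 0.369718
Relative intensity = 0.369718 / 0.539373 × 100 = 68.55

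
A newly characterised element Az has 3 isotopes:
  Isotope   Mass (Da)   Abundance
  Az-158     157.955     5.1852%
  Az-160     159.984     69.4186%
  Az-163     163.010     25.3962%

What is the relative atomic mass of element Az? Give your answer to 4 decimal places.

Ar = Σ fᵢ·mᵢ = 0.051852 × 157.955 + 0.694186 × 159.984 + 0.253962 × 163.010
= 8.19028 + 111.05865 + 41.39835 = 160.64728 Da

160.6473 Da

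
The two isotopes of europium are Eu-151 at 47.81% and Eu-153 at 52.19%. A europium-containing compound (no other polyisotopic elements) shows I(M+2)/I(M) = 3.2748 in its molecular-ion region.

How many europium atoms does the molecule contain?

3

For n independent Eu atoms, I(M+2)/I(M) = n · (abundance Eu-153) / (abundance Eu-151) = n · 0.5219/0.4781.
n = 3.2748 × 0.4781/0.5219 = 3.00 ≈ 3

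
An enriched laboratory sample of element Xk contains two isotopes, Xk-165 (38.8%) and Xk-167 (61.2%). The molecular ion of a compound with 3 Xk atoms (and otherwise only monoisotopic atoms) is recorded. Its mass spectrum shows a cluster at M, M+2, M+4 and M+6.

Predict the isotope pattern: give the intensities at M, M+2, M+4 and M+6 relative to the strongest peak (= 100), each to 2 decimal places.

13.40 : 63.40 : 100.00 : 52.58

The 3 Xk atoms are independent, so intensities follow the terms of (0.388 + 0.612)^3.
P(M) = 0.388^3 = 0.058411
P(M+2) = 3 × 0.388^2 × 0.612^1 = 0.276399
P(M+4) = 3 × 0.388^1 × 0.612^2 = 0.435969
P(M+6) = 0.612^3 = 0.229221
The M+4 peak is largest (0.435969); scaling to 100 gives 13.40 : 63.40 : 100.00 : 52.58.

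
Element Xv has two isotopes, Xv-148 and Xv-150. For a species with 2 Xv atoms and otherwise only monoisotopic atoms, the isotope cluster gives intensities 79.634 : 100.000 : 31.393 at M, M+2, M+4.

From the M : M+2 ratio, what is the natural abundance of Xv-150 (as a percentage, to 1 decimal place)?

38.6%

Let p = fractional abundance of Xv-148. I(M+2)/I(M) = [C(2,1)·p^1·(1−p)] / p^2 = 2·(1−p)/p = 100.000/79.634 = 1.2557
(1−p)/p = 1.2557/2 = 0.6279  ⇒  p = 1/(1 + 0.6279) = 0.6143
Xv-148: 61.4%, Xv-150: 38.6%.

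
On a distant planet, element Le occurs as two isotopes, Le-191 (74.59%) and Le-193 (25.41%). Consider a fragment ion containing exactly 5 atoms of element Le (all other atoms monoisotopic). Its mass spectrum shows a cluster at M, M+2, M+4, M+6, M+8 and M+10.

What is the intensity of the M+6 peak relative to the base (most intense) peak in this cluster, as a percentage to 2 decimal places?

Binomial terms of (0.7459 + 0.2541)^5: M 0.2309, M+2 0.3933, M+4 0.2679, M+6 0.0913, M+8 0.0155, M+10 0.0011 → M+2 is the base peak.
P(M+2) = C(5,1) × 0.7459^4 × 0.2541^1 = 5 × 0.30954403 × 0.2541 = 0.393276 (base)
P(M+6) = C(5,3) × 0.7459^2 × 0.2541^3 = 10 × 0.55636681 × 0.01640643 = 0.091280
Relative intensity = 0.091280 / 0.393276 × 100 = 23.21

23.21%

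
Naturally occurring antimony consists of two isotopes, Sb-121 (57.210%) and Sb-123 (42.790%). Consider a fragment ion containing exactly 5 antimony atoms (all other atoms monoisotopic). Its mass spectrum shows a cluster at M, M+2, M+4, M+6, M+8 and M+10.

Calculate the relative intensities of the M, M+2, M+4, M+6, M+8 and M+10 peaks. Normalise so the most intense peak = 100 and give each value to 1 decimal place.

The 5 Sb atoms are independent, so intensities follow the terms of (0.57210 + 0.42790)^5.
P(M) = 0.57210^5 = 0.061286
P(M+2) = 5 × 0.57210^4 × 0.42790^1 = 0.229192
P(M+4) = 10 × 0.57210^3 × 0.42790^2 = 0.342847
P(M+6) = 10 × 0.57210^2 × 0.42790^3 = 0.256431
P(M+8) = 5 × 0.57210^1 × 0.42790^4 = 0.095898
P(M+10) = 0.42790^5 = 0.014345
The M+4 peak is largest (0.342847); scaling to 100 gives 17.9 : 66.8 : 100.0 : 74.8 : 28.0 : 4.2.

17.9 : 66.8 : 100.0 : 74.8 : 28.0 : 4.2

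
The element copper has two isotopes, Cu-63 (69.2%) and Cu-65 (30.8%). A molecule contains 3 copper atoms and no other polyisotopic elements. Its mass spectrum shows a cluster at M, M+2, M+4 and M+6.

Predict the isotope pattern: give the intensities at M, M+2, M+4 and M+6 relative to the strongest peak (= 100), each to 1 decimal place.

74.9 : 100.0 : 44.5 : 6.6

The 3 Cu atoms are independent, so intensities follow the terms of (0.692 + 0.308)^3.
P(M) = 0.692^3 = 0.331374
P(M+2) = 3 × 0.692^2 × 0.308^1 = 0.442470
P(M+4) = 3 × 0.692^1 × 0.308^2 = 0.196938
P(M+6) = 0.308^3 = 0.029218
The M+2 peak is largest (0.442470); scaling to 100 gives 74.9 : 100.0 : 44.5 : 6.6.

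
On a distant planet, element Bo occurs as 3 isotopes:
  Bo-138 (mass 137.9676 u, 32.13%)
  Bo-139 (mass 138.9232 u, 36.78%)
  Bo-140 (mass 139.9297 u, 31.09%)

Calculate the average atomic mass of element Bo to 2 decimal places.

138.93 u

Average mass = Σ (abundance × isotope mass) = 0.3213 × 137.9676 + 0.3678 × 138.9232 + 0.3109 × 139.9297
= 44.32899 + 51.09595 + 43.50414 = 138.92908 u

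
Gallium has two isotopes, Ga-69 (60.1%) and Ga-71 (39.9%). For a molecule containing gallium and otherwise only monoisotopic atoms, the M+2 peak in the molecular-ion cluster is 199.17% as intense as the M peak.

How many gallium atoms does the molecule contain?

With n Ga atoms, P(M+2)/P(M) = C(n,1)·p^(n−1)q / p^n = n·q/p = n · 0.399/0.601.
n = 1.9917 × 0.601/0.399 = 3.00 ≈ 3

3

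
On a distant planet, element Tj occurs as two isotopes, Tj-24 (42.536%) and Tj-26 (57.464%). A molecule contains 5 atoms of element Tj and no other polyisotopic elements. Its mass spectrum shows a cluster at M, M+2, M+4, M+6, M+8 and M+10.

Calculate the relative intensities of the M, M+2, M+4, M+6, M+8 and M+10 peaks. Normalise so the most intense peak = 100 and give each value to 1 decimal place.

4.1 : 27.4 : 74.0 : 100.0 : 67.5 : 18.3

The 5 Tj atoms are independent, so intensities follow the terms of (0.42536 + 0.57464)^5.
P(M) = 0.42536^5 = 0.013925
P(M+2) = 5 × 0.42536^4 × 0.57464^1 = 0.094057
P(M+4) = 10 × 0.42536^3 × 0.57464^2 = 0.254133
P(M+6) = 10 × 0.42536^2 × 0.57464^3 = 0.343321
P(M+8) = 5 × 0.42536^1 × 0.57464^4 = 0.231905
P(M+10) = 0.57464^5 = 0.062658
The M+6 peak is largest (0.343321); scaling to 100 gives 4.1 : 27.4 : 74.0 : 100.0 : 67.5 : 18.3.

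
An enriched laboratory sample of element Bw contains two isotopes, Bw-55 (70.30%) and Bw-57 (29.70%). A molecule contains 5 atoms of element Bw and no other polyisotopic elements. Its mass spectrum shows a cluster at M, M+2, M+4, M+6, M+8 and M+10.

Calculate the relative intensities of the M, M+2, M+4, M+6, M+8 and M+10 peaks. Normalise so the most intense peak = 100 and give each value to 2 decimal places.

47.34 : 100.00 : 84.50 : 35.70 : 7.54 : 0.64

The 5 Bw atoms are independent, so intensities follow the terms of (0.7030 + 0.2970)^5.
P(M) = 0.7030^5 = 0.171703
P(M+2) = 5 × 0.7030^4 × 0.2970^1 = 0.362700
P(M+4) = 10 × 0.7030^3 × 0.2970^2 = 0.306464
P(M+6) = 10 × 0.7030^2 × 0.2970^3 = 0.129473
P(M+8) = 5 × 0.7030^1 × 0.2970^4 = 0.027350
P(M+10) = 0.2970^5 = 0.002311
The M+2 peak is largest (0.362700); scaling to 100 gives 47.34 : 100.00 : 84.50 : 35.70 : 7.54 : 0.64.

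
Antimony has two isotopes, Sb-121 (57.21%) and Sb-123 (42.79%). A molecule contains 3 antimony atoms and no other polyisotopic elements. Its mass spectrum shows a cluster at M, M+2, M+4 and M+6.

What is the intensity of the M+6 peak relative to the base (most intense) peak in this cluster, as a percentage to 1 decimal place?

Term probabilities: M 0.1872, M+2 0.4202, M+4 0.3143, M+6 0.0783. Base peak = M+2.
P(M+2) = C(3,1) × 0.5721^2 × 0.4279^1 = 3 × 0.32729841 × 0.4279 = 0.420153 (base)
P(M+6) = C(3,3) × 0.5721^0 × 0.4279^3 = 1 × 1.0000 × 0.07834781 = 0.078348
Relative intensity = 0.078348 / 0.420153 × 100 = 18.6

18.6%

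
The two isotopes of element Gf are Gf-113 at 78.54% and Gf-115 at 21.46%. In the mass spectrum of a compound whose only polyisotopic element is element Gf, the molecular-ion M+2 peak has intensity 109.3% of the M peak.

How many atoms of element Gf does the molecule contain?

The M+2/M ratio from n Gf atoms is n · q/p = n · 0.2146/0.7854.
n = 1.093 × 0.7854/0.2146 = 4.00 ≈ 4

4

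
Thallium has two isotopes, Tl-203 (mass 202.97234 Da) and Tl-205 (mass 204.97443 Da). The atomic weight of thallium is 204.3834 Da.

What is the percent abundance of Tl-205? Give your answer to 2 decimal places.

70.48%

Writing the weighted mean with unknown fraction x of Tl-203:
202.97234·x + 204.97443·(1 − x) = 204.3834
(202.97234 − 204.97443)·x = 204.3834 − 204.97443
x = -0.59103 / -2.00209 = 0.29521 → 29.52% Tl-203, 70.48% Tl-205.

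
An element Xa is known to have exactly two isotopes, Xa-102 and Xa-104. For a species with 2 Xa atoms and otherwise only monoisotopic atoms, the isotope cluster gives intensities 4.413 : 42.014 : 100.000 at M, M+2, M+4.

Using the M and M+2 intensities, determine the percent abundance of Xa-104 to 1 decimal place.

82.6%

Let p = fractional abundance of Xa-102. I(M+2)/I(M) = [C(2,1)·p^1·(1−p)] / p^2 = 2·(1−p)/p = 42.014/4.413 = 9.5205
(1−p)/p = 9.5205/2 = 4.7603  ⇒  p = 1/(1 + 4.7603) = 0.1736
Xa-102: 17.4%, Xa-104: 82.6%.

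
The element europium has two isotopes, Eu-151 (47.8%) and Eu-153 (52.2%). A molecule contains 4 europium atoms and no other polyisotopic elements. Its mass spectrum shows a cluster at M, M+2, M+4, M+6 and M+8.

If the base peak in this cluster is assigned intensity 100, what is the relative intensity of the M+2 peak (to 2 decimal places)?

61.05

Term probabilities: M 0.0522, M+2 0.2280, M+4 0.3735, M+6 0.2720, M+8 0.0742. Base peak = M+4.
P(M+4) = C(4,2) × 0.478^2 × 0.522^2 = 6 × 0.228484 × 0.272484 = 0.373549 (base)
P(M+2) = C(4,1) × 0.478^3 × 0.522^1 = 4 × 0.10921535 × 0.5220 = 0.228042
Relative intensity = 0.228042 / 0.373549 × 100 = 61.05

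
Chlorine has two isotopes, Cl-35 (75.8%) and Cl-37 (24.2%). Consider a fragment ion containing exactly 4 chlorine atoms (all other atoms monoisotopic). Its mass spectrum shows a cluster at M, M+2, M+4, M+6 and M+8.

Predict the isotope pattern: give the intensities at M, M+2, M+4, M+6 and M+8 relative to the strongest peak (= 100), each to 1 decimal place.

Expanding (0.758 + 0.242)^4:
P(M) = 0.758^4 = 0.330124
P(M+2) = 4 × 0.758^3 × 0.242^1 = 0.421583
P(M+4) = 6 × 0.758^2 × 0.242^2 = 0.201893
P(M+6) = 4 × 0.758^1 × 0.242^3 = 0.042971
P(M+8) = 0.242^4 = 0.003430
The M+2 peak is largest (0.421583); scaling to 100 gives 78.3 : 100.0 : 47.9 : 10.2 : 0.8.

78.3 : 100.0 : 47.9 : 10.2 : 0.8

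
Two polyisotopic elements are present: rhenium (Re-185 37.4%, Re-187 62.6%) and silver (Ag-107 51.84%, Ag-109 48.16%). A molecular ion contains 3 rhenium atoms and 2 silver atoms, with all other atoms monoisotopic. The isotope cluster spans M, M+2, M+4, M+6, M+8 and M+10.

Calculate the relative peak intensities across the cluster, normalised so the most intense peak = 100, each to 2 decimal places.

4.06 : 27.92 : 75.48 : 100.00 : 64.80 : 16.43

Rhenium pattern (n=3): 0.05231362 : 0.26268713 : 0.43968487 : 0.24531438
Silver pattern (n=2): 0.26873856 : 0.49932288 : 0.23193856
Convolve the two distributions (both contribute in 2-u steps):
  M: 0.05231362×0.26873856 = 0.014059
  M+2: 0.05231362×0.49932288 + 0.26268713×0.26873856 = 0.096716
  M+4: 0.05231362×0.23193856 + 0.26268713×0.49932288 + 0.43968487×0.26873856 = 0.261460
  M+6: 0.26268713×0.23193856 + 0.43968487×0.49932288 + 0.24531438×0.26873856 = 0.346397
  M+8: 0.43968487×0.23193856 + 0.24531438×0.49932288 = 0.224471
  M+10: 0.24531438×0.23193856 = 0.056898
Scale to base peak (0.346397) = 100: 4.06 : 27.92 : 75.48 : 100.00 : 64.80 : 16.43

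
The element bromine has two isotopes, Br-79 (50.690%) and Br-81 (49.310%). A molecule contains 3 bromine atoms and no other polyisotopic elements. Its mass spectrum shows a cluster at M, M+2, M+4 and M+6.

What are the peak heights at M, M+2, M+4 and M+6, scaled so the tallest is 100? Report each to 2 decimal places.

34.27 : 100.00 : 97.28 : 31.54

The 3 Br atoms are independent, so intensities follow the terms of (0.50690 + 0.49310)^3.
P(M) = 0.50690^3 = 0.130247
P(M+2) = 3 × 0.50690^2 × 0.49310^1 = 0.380103
P(M+4) = 3 × 0.50690^1 × 0.49310^2 = 0.369755
P(M+6) = 0.49310^3 = 0.119896
The M+2 peak is largest (0.380103); scaling to 100 gives 34.27 : 100.00 : 97.28 : 31.54.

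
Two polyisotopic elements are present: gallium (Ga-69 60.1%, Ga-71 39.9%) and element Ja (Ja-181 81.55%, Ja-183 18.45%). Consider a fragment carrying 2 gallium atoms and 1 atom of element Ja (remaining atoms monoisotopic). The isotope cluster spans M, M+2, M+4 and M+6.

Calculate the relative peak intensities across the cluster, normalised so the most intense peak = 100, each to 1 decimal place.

Gallium pattern (n=2): 0.361201 : 0.479598 : 0.159201
Element Ja pattern (n=1): 0.8155 : 0.1845
Convolve the two distributions (both contribute in 2-u steps):
  M: 0.361201×0.8155 = 0.294559
  M+2: 0.361201×0.1845 + 0.479598×0.8155 = 0.457754
  M+4: 0.479598×0.1845 + 0.159201×0.8155 = 0.218314
  M+6: 0.159201×0.1845 = 0.029373
Scale to base peak (0.457754) = 100: 64.3 : 100.0 : 47.7 : 6.4

64.3 : 100.0 : 47.7 : 6.4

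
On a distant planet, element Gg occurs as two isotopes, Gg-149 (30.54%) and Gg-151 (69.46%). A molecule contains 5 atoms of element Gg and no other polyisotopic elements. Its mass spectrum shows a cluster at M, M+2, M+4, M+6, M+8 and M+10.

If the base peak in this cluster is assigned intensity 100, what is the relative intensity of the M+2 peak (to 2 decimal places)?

8.50

(0.3054 + 0.6946)^5 gives M 0.0027, M+2 0.0302, M+4 0.1374, M+6 0.3126, M+8 0.3554, M+10 0.1617; the largest is M+8.
P(M+8) = C(5,4) × 0.3054^1 × 0.6946^4 = 5 × 0.3054 × 0.23277649 = 0.355450 (base)
P(M+2) = C(5,1) × 0.3054^4 × 0.6946^1 = 5 × 0.00869914 × 0.6946 = 0.030212
Relative intensity = 0.030212 / 0.355450 × 100 = 8.50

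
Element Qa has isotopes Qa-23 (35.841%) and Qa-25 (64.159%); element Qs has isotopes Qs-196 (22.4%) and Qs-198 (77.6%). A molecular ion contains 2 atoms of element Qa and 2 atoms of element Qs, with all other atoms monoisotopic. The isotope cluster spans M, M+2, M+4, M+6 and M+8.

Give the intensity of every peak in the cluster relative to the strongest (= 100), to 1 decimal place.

1.5 : 16.1 : 61.4 : 100.0 : 59.0

Element Qa pattern (n=2): 0.12845773 : 0.45990454 : 0.41163773
Element Qs pattern (n=2): 0.050176 : 0.347648 : 0.602176
Convolve the two distributions (both contribute in 2-u steps):
  M: 0.12845773×0.050176 = 0.006445
  M+2: 0.12845773×0.347648 + 0.45990454×0.050176 = 0.067734
  M+4: 0.12845773×0.602176 + 0.45990454×0.347648 + 0.41163773×0.050176 = 0.257893
  M+6: 0.45990454×0.602176 + 0.41163773×0.347648 = 0.420049
  M+8: 0.41163773×0.602176 = 0.247878
Scale to base peak (0.420049) = 100: 1.5 : 16.1 : 61.4 : 100.0 : 59.0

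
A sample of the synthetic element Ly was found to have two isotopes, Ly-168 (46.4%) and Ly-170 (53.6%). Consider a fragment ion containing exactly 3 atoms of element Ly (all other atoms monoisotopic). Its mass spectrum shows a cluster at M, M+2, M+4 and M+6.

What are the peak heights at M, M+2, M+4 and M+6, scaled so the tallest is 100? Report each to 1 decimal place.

25.0 : 86.6 : 100.0 : 38.5

The 3 Ly atoms are independent, so intensities follow the terms of (0.464 + 0.536)^3.
P(M) = 0.464^3 = 0.099897
P(M+2) = 3 × 0.464^2 × 0.536^1 = 0.346196
P(M+4) = 3 × 0.464^1 × 0.536^2 = 0.399916
P(M+6) = 0.536^3 = 0.153991
The M+4 peak is largest (0.399916); scaling to 100 gives 25.0 : 86.6 : 100.0 : 38.5.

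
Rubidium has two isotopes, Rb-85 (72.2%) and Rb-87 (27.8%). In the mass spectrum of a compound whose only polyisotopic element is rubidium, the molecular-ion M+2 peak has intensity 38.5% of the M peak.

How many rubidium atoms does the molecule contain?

The M+2/M ratio from n Rb atoms is n · q/p = n · 0.278/0.722.
n = 0.385 × 0.722/0.278 = 1.00 ≈ 1

1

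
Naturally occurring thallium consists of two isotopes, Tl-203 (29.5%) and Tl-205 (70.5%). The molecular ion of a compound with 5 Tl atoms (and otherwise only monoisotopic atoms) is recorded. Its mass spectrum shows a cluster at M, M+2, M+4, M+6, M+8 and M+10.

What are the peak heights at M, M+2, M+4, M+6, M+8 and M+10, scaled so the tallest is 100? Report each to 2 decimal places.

0.61 : 7.33 : 35.02 : 83.69 : 100.00 : 47.80

Each Tl atom is independently Tl-203 (p = 0.295) or Tl-205 (q = 0.705); the cluster is the binomial expansion (p + q)^5.
P(M) = 0.295^5 = 0.002234
P(M+2) = 5 × 0.295^4 × 0.705^1 = 0.026696
P(M+4) = 10 × 0.295^3 × 0.705^2 = 0.127598
P(M+6) = 10 × 0.295^2 × 0.705^3 = 0.304938
P(M+8) = 5 × 0.295^1 × 0.705^4 = 0.364375
P(M+10) = 0.705^5 = 0.174159
The M+8 peak is largest (0.364375); scaling to 100 gives 0.61 : 7.33 : 35.02 : 83.69 : 100.00 : 47.80.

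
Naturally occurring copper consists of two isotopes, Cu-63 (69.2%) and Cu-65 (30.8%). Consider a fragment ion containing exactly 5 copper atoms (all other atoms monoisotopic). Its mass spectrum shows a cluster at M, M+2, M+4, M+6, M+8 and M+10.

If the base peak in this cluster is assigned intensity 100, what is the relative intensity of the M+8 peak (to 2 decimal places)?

8.82

Term probabilities: M 0.1587, M+2 0.3531, M+4 0.3144, M+6 0.1399, M+8 0.0311, M+10 0.0028. Base peak = M+2.
P(M+2) = C(5,1) × 0.692^4 × 0.308^1 = 5 × 0.22931073 × 0.3080 = 0.353139 (base)
P(M+8) = C(5,4) × 0.692^1 × 0.308^4 = 5 × 0.6920 × 0.00899918 = 0.031137
Relative intensity = 0.031137 / 0.353139 × 100 = 8.82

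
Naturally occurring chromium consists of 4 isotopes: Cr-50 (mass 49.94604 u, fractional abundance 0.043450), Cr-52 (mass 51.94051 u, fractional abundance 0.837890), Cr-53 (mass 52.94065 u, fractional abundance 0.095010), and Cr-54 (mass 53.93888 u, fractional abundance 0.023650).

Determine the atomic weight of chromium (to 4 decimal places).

51.9961 u

Weight each isotope mass by its fractional abundance: 0.043450 × 49.94604 + 0.837890 × 51.94051 + 0.095010 × 52.94065 + 0.023650 × 53.93888
= 2.170155 + 43.520434 + 5.029891 + 1.275655 = 51.996135 u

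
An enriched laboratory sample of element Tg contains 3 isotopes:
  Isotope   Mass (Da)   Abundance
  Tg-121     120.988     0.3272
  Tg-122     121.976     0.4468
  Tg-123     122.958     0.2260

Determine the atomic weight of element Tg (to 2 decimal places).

121.87 Da

Average mass = Σ (abundance × isotope mass) = 0.3272 × 120.988 + 0.4468 × 121.976 + 0.2260 × 122.958
= 39.5873 + 54.4989 + 27.7885 = 121.8747 Da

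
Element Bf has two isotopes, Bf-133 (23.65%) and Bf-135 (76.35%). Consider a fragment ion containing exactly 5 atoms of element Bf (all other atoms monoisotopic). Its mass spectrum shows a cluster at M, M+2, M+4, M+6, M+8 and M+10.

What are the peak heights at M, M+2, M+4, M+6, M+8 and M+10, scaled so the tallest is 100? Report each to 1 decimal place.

Each Bf atom is independently Bf-133 (p = 0.2365) or Bf-135 (q = 0.7635); the cluster is the binomial expansion (p + q)^5.
P(M) = 0.2365^5 = 0.000740
P(M+2) = 5 × 0.2365^4 × 0.7635^1 = 0.011943
P(M+4) = 10 × 0.2365^3 × 0.7635^2 = 0.077110
P(M+6) = 10 × 0.2365^2 × 0.7635^3 = 0.248937
P(M+8) = 5 × 0.2365^1 × 0.7635^4 = 0.401825
P(M+10) = 0.7635^5 = 0.259445
The M+8 peak is largest (0.401825); scaling to 100 gives 0.2 : 3.0 : 19.2 : 62.0 : 100.0 : 64.6.

0.2 : 3.0 : 19.2 : 62.0 : 100.0 : 64.6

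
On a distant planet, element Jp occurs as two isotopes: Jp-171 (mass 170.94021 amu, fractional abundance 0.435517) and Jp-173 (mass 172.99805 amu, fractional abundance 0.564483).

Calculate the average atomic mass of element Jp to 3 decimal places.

Weight each isotope mass by its fractional abundance: 0.435517 × 170.94021 + 0.564483 × 172.99805
= 74.447367 + 97.654458 = 172.101825 amu

172.102 amu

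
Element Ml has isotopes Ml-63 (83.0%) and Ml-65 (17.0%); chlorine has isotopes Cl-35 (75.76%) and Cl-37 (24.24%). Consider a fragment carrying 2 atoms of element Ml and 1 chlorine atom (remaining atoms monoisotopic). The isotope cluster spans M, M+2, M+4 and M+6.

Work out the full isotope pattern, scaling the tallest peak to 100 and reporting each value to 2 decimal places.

Element Ml pattern (n=2): 0.6889 : 0.2822 : 0.0289
Chlorine pattern (n=1): 0.7576 : 0.2424
Convolve the two distributions (both contribute in 2-u steps):
  M: 0.6889×0.7576 = 0.521911
  M+2: 0.6889×0.2424 + 0.2822×0.7576 = 0.380784
  M+4: 0.2822×0.2424 + 0.0289×0.7576 = 0.090300
  M+6: 0.0289×0.2424 = 0.007005
Scale to base peak (0.521911) = 100: 100.00 : 72.96 : 17.30 : 1.34

100.00 : 72.96 : 17.30 : 1.34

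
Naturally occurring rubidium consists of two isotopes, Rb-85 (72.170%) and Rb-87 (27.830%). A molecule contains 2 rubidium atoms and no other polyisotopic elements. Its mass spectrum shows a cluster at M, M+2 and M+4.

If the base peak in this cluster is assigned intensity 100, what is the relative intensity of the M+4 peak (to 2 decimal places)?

Binomial terms of (0.72170 + 0.27830)^2: M 0.5209, M+2 0.4017, M+4 0.0775 → M is the base peak.
P(M) = C(2,0) × 0.72170^2 × 0.27830^0 = 1 × 0.52085089 × 1.0000 = 0.520851 (base)
P(M+4) = C(2,2) × 0.72170^0 × 0.27830^2 = 1 × 1.0000 × 0.07745089 = 0.077451
Relative intensity = 0.077451 / 0.520851 × 100 = 14.87

14.87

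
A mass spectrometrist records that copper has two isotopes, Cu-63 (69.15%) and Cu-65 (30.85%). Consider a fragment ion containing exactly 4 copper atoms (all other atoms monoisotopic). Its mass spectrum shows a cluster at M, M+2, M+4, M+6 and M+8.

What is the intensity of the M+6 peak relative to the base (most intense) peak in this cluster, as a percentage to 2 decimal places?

19.90%

(0.6915 + 0.3085)^4 gives M 0.2286, M+2 0.4080, M+4 0.2731, M+6 0.0812, M+8 0.0091; the largest is M+2.
P(M+2) = C(4,1) × 0.6915^3 × 0.3085^1 = 4 × 0.33065611 × 0.3085 = 0.408030 (base)
P(M+6) = C(4,3) × 0.6915^1 × 0.3085^3 = 4 × 0.6915 × 0.02936064 = 0.081212
Relative intensity = 0.081212 / 0.408030 × 100 = 19.90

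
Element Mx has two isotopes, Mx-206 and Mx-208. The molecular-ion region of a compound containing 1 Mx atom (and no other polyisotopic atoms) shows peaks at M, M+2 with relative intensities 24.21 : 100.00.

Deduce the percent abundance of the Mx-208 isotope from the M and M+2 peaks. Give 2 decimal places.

If p is the fraction of Mx that is Mx-206, then I(M+2)/I(M) = [C(1,1)·p^0·(1−p)] / p^1 = 1·(1−p)/p = 100.00/24.21 = 4.1305
(1−p)/p = 4.1305/1 = 4.1305  ⇒  p = 1/(1 + 4.1305) = 0.1949
Mx-206: 19.49%, Mx-208: 80.51%.

80.51%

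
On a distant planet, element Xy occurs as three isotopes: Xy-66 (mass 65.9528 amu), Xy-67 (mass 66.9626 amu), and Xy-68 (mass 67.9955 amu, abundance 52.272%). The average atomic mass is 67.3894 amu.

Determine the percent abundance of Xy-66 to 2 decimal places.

Let x and y be the fractions of Xy-66 and Xy-67. Then x + y = 1 − 0.52272 = 0.47728 and 65.9528x + 66.9626y = 67.3894 − 0.52272×67.9955 = 31.84679224.
Substituting: 65.9528x + 66.9626(0.47728 − x) = 31.84679224
(65.9528 − 66.9626)x = -0.113117488  ⇒  x = 0.11202, y = 0.36526
Xy-66: 11.20%, Xy-67: 36.53%.

11.20%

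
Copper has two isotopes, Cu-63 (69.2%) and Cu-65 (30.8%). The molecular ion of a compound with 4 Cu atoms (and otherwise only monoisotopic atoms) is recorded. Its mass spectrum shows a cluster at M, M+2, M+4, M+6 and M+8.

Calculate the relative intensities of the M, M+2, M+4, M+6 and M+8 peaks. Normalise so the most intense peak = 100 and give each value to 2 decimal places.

56.17 : 100.00 : 66.76 : 19.81 : 2.20

Expanding (0.692 + 0.308)^4:
P(M) = 0.692^4 = 0.229311
P(M+2) = 4 × 0.692^3 × 0.308^1 = 0.408253
P(M+4) = 6 × 0.692^2 × 0.308^2 = 0.272562
P(M+6) = 4 × 0.692^1 × 0.308^3 = 0.080876
P(M+8) = 0.308^4 = 0.008999
The M+2 peak is largest (0.408253); scaling to 100 gives 56.17 : 100.00 : 66.76 : 19.81 : 2.20.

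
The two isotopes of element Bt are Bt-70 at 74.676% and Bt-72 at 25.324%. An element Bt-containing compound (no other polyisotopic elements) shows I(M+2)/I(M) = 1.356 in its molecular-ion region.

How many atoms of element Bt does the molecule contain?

The M+2/M ratio from n Bt atoms is n · q/p = n · 0.25324/0.74676.
n = 1.356 × 0.74676/0.25324 = 4.00 ≈ 4

4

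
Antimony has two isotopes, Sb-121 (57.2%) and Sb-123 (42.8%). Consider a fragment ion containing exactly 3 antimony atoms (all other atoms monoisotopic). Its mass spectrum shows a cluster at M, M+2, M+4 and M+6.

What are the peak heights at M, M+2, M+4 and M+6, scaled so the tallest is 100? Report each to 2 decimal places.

44.55 : 100.00 : 74.83 : 18.66

Expanding (0.572 + 0.428)^3:
P(M) = 0.572^3 = 0.187149
P(M+2) = 3 × 0.572^2 × 0.428^1 = 0.420104
P(M+4) = 3 × 0.572^1 × 0.428^2 = 0.314344
P(M+6) = 0.428^3 = 0.078403
The M+2 peak is largest (0.420104); scaling to 100 gives 44.55 : 100.00 : 74.83 : 18.66.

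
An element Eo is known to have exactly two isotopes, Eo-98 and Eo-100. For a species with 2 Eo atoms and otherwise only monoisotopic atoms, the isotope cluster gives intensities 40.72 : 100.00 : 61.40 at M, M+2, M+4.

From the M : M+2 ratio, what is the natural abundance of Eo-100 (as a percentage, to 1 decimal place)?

55.1%

Write p for the Eo-98 fraction. I(M+2)/I(M) = [C(2,1)·p^1·(1−p)] / p^2 = 2·(1−p)/p = 100.00/40.72 = 2.4558
(1−p)/p = 2.4558/2 = 1.2279  ⇒  p = 1/(1 + 1.2279) = 0.4489
Eo-98: 44.9%, Eo-100: 55.1%.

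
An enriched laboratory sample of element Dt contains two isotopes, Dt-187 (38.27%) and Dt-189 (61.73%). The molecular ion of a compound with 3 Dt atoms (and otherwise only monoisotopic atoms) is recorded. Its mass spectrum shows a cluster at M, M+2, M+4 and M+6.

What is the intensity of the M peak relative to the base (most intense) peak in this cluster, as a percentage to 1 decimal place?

12.8%

Binomial terms of (0.3827 + 0.6173)^3: M 0.0560, M+2 0.2712, M+4 0.4375, M+6 0.2352 → M+4 is the base peak.
P(M+4) = C(3,2) × 0.3827^1 × 0.6173^2 = 3 × 0.3827 × 0.38105929 = 0.437494 (base)
P(M) = C(3,0) × 0.3827^3 × 0.6173^0 = 1 × 0.05604997 × 1.0000 = 0.056050
Relative intensity = 0.056050 / 0.437494 × 100 = 12.8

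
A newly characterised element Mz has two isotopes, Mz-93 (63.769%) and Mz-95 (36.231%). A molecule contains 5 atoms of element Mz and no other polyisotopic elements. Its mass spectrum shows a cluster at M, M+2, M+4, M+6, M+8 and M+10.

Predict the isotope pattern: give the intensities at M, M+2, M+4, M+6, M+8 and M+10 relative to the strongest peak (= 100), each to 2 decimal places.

30.98 : 88.00 : 100.00 : 56.82 : 16.14 : 1.83

Each Mz atom is independently Mz-93 (p = 0.63769) or Mz-95 (q = 0.36231); the cluster is the binomial expansion (p + q)^5.
P(M) = 0.63769^5 = 0.105450
P(M+2) = 5 × 0.63769^4 × 0.36231^1 = 0.299563
P(M+4) = 10 × 0.63769^3 × 0.36231^2 = 0.340400
P(M+6) = 10 × 0.63769^2 × 0.36231^3 = 0.193402
P(M+8) = 5 × 0.63769^1 × 0.36231^4 = 0.054942
P(M+10) = 0.36231^5 = 0.006243
The M+4 peak is largest (0.340400); scaling to 100 gives 30.98 : 88.00 : 100.00 : 56.82 : 16.14 : 1.83.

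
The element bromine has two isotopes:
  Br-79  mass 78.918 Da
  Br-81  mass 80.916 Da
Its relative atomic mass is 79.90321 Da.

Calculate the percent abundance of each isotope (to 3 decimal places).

Writing the weighted mean with unknown fraction x of Br-79:
78.918·x + 80.916·(1 − x) = 79.90321
(78.918 − 80.916)·x = 79.90321 − 80.916
x = -1.01279 / -1.998 = 0.50690 → 50.690% Br-79, 49.310% Br-81.

Br-79: 50.690%, Br-81: 49.310%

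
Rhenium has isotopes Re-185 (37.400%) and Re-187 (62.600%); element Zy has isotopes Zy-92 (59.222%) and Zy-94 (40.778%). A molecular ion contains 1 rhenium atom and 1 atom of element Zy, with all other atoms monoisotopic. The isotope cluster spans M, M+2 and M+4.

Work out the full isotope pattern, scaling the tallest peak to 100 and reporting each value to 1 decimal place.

42.3 : 100.0 : 48.8

Rhenium pattern (n=1): 0.3740 : 0.6260
Element Zy pattern (n=1): 0.59222 : 0.40778
Convolve the two distributions (both contribute in 2-u steps):
  M: 0.3740×0.59222 = 0.221490
  M+2: 0.3740×0.40778 + 0.6260×0.59222 = 0.523239
  M+4: 0.6260×0.40778 = 0.255270
Scale to base peak (0.523239) = 100: 42.3 : 100.0 : 48.8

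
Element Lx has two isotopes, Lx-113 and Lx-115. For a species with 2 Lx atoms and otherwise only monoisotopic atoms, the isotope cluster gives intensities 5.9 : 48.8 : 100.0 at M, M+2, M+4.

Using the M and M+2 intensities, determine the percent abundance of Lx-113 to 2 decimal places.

Let p = fractional abundance of Lx-113. I(M+2)/I(M) = [C(2,1)·p^1·(1−p)] / p^2 = 2·(1−p)/p = 48.8/5.9 = 8.2712
(1−p)/p = 8.2712/2 = 4.1356  ⇒  p = 1/(1 + 4.1356) = 0.1947
Lx-113: 19.47%, Lx-115: 80.53%.

19.47%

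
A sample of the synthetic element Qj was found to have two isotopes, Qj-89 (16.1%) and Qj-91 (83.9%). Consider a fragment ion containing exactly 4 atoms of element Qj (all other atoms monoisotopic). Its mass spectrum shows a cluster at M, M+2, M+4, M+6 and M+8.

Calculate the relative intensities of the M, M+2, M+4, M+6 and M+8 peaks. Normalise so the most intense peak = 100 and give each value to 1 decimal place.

0.1 : 2.8 : 22.1 : 76.8 : 100.0

Expanding (0.161 + 0.839)^4:
P(M) = 0.161^4 = 0.000672
P(M+2) = 4 × 0.161^3 × 0.839^1 = 0.014006
P(M+4) = 6 × 0.161^2 × 0.839^2 = 0.109478
P(M+6) = 4 × 0.161^1 × 0.839^3 = 0.380340
P(M+8) = 0.839^4 = 0.495505
The M+8 peak is largest (0.495505); scaling to 100 gives 0.1 : 2.8 : 22.1 : 76.8 : 100.0.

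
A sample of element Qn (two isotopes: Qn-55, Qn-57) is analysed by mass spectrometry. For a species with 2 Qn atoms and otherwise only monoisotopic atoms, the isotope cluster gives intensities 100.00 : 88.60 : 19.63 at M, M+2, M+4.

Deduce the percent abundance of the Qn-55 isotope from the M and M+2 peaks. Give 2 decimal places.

69.30%

Write p for the Qn-55 fraction. I(M+2)/I(M) = [C(2,1)·p^1·(1−p)] / p^2 = 2·(1−p)/p = 88.60/100.00 = 0.8860
(1−p)/p = 0.8860/2 = 0.4430  ⇒  p = 1/(1 + 0.4430) = 0.6930
Qn-55: 69.30%, Qn-57: 30.70%.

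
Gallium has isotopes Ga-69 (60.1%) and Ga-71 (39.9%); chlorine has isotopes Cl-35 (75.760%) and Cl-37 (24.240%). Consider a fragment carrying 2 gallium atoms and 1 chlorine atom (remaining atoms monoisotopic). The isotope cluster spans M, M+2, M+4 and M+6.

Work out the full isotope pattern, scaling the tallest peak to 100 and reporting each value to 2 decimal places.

60.69 : 100.00 : 52.53 : 8.56

Gallium pattern (n=2): 0.361201 : 0.479598 : 0.159201
Chlorine pattern (n=1): 0.7576 : 0.2424
Convolve the two distributions (both contribute in 2-u steps):
  M: 0.361201×0.7576 = 0.273646
  M+2: 0.361201×0.2424 + 0.479598×0.7576 = 0.450899
  M+4: 0.479598×0.2424 + 0.159201×0.7576 = 0.236865
  M+6: 0.159201×0.2424 = 0.038590
Scale to base peak (0.450899) = 100: 60.69 : 100.00 : 52.53 : 8.56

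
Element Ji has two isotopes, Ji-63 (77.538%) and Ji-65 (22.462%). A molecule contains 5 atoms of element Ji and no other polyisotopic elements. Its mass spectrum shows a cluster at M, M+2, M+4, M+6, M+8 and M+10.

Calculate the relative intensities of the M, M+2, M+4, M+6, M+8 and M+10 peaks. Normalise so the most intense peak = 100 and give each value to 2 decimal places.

69.04 : 100.00 : 57.94 : 16.78 : 2.43 : 0.14

Each Ji atom is independently Ji-63 (p = 0.77538) or Ji-65 (q = 0.22462); the cluster is the binomial expansion (p + q)^5.
P(M) = 0.77538^5 = 0.280268
P(M+2) = 5 × 0.77538^4 × 0.22462^1 = 0.405954
P(M+4) = 10 × 0.77538^3 × 0.22462^2 = 0.235202
P(M+6) = 10 × 0.77538^2 × 0.22462^3 = 0.068136
P(M+8) = 5 × 0.77538^1 × 0.22462^4 = 0.009869
P(M+10) = 0.22462^5 = 0.000572
The M+2 peak is largest (0.405954); scaling to 100 gives 69.04 : 100.00 : 57.94 : 16.78 : 2.43 : 0.14.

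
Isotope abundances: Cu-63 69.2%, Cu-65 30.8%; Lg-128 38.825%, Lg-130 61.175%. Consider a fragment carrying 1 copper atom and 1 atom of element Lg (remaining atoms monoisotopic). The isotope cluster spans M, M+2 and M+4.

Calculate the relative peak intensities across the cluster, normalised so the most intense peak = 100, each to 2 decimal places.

49.49 : 100.00 : 34.71

Copper pattern (n=1): 0.6920 : 0.3080
Element Lg pattern (n=1): 0.38825 : 0.61175
Convolve the two distributions (both contribute in 2-u steps):
  M: 0.6920×0.38825 = 0.268669
  M+2: 0.6920×0.61175 + 0.3080×0.38825 = 0.542912
  M+4: 0.3080×0.61175 = 0.188419
Scale to base peak (0.542912) = 100: 49.49 : 100.00 : 34.71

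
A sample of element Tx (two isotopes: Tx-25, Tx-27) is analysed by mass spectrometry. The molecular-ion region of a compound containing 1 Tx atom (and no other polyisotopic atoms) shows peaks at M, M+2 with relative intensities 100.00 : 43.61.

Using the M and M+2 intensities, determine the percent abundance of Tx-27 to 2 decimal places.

Let p = fractional abundance of Tx-25. I(M+2)/I(M) = [C(1,1)·p^0·(1−p)] / p^1 = 1·(1−p)/p = 43.61/100.00 = 0.4361
(1−p)/p = 0.4361/1 = 0.4361  ⇒  p = 1/(1 + 0.4361) = 0.6963
Tx-25: 69.63%, Tx-27: 30.37%.

30.37%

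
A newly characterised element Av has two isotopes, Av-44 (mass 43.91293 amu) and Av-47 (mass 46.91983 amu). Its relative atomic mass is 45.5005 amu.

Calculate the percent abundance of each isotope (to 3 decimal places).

Writing the weighted mean with unknown fraction x of Av-44:
43.91293·x + 46.91983·(1 − x) = 45.5005
(43.91293 − 46.91983)·x = 45.5005 − 46.91983
x = -1.41933 / -3.00690 = 0.47202 → 47.202% Av-44, 52.798% Av-47.

Av-44: 47.202%, Av-47: 52.798%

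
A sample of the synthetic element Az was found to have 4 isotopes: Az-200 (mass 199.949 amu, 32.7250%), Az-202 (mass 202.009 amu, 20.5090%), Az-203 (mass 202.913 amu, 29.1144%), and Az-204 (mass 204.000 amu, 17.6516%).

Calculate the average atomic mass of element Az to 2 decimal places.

Weight each isotope mass by its fractional abundance: 0.327250 × 199.949 + 0.205090 × 202.009 + 0.291144 × 202.913 + 0.176516 × 204.000
= 65.4333 + 41.4300 + 59.0769 + 36.0093 = 201.9495 amu

201.95 amu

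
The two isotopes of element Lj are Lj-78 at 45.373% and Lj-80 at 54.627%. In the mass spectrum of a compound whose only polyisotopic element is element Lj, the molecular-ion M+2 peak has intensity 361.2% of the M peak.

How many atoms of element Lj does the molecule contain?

3

With n Lj atoms, P(M+2)/P(M) = C(n,1)·p^(n−1)q / p^n = n·q/p = n · 0.54627/0.45373.
n = 3.612 × 0.45373/0.54627 = 3.00 ≈ 3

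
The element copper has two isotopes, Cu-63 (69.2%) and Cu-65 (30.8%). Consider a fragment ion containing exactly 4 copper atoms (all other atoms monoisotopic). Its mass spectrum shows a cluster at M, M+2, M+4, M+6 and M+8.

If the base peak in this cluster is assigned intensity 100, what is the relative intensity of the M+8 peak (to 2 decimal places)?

2.20

Binomial terms of (0.692 + 0.308)^4: M 0.2293, M+2 0.4083, M+4 0.2726, M+6 0.0809, M+8 0.0090 → M+2 is the base peak.
P(M+2) = C(4,1) × 0.692^3 × 0.308^1 = 4 × 0.33137389 × 0.3080 = 0.408253 (base)
P(M+8) = C(4,4) × 0.692^0 × 0.308^4 = 1 × 1.0000 × 0.00899918 = 0.008999
Relative intensity = 0.008999 / 0.408253 × 100 = 2.20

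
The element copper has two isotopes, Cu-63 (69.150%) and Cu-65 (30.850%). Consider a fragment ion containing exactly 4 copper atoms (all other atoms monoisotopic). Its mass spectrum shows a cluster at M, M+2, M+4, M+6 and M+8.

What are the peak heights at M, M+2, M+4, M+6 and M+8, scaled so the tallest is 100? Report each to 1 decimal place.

Expanding (0.69150 + 0.30850)^4:
P(M) = 0.69150^4 = 0.228649
P(M+2) = 4 × 0.69150^3 × 0.30850^1 = 0.408030
P(M+4) = 6 × 0.69150^2 × 0.30850^2 = 0.273052
P(M+6) = 4 × 0.69150^1 × 0.30850^3 = 0.081212
P(M+8) = 0.30850^4 = 0.009058
The M+2 peak is largest (0.408030); scaling to 100 gives 56.0 : 100.0 : 66.9 : 19.9 : 2.2.

56.0 : 100.0 : 66.9 : 19.9 : 2.2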